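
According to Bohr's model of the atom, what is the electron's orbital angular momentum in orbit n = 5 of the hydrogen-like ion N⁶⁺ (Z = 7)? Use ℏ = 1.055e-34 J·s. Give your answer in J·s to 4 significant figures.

5.275e-34 J·s

L_n = nℏ = 5 × 1.055e-34 = 5.275e-34 J·s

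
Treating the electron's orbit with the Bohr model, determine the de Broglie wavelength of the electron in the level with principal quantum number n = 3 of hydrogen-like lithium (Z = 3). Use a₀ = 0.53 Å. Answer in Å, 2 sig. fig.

The Bohr quantisation condition is nλ = 2πr_n.
r_n = n²a₀/Z = 1.6 Å
λ = 2πr_n/n = 2π·1.6/3 = 3.3 Å

3.3 Å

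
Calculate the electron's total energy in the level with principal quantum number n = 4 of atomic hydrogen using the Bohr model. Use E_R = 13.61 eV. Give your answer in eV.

E_n = −E_R·Z²/n² = −13.61 × 1²/4² = -0.8506 eV

-0.8506 eV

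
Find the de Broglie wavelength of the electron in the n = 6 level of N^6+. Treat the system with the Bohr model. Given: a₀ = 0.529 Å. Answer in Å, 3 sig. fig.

2.85 Å

The Bohr quantisation condition is nλ = 2πr_n.
r_n = n²a₀/Z = 2.72 Å
λ = 2πr_n/n = 2π·2.72/6 = 2.85 Å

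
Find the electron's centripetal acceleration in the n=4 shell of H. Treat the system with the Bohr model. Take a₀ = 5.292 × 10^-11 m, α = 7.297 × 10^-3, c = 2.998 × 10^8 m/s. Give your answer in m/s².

r = n²a₀/Z = 8.467 × 10^-10 m, v = Zαc/n = 5.469 × 10^5 m/s
a = v²/r = (5.469 × 10^5)² / 8.467 × 10^-10 = 3.533 × 10^20 m/s²

3.533 × 10^20 m/s²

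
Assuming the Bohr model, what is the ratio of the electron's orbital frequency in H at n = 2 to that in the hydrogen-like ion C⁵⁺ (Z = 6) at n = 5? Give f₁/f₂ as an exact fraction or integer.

f ∝ Z^2 · n^-3
f₁/f₂ = (1/6)^2 · (2/5)^-3 = 125/288

125/288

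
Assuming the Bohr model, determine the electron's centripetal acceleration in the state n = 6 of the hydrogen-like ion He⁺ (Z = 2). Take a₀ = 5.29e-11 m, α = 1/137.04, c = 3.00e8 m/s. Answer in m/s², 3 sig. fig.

5.59e20 m/s²

r = n²a₀/Z = 9.52e-10 m, v = Zαc/n = 7.30e5 m/s
a = v²/r = (7.30e5)² / 9.52e-10 = 5.59e20 m/s²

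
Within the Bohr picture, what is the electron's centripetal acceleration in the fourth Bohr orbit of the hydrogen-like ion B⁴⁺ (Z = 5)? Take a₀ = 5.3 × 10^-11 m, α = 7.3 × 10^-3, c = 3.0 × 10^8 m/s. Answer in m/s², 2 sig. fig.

4.4 × 10^22 m/s²

r = n²a₀/Z = 1.7 × 10^-10 m, v = Zαc/n = 2.7 × 10^6 m/s
a = v²/r = (2.7 × 10^6)² / 1.7 × 10^-10 = 4.4 × 10^22 m/s²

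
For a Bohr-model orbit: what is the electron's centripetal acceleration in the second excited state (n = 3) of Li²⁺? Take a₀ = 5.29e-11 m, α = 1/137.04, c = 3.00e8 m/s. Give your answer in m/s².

3.02e22 m/s²

r = n²a₀/Z = 1.59e-10 m, v = Zαc/n = 2.19e6 m/s
a = v²/r = (2.19e6)² / 1.59e-10 = 3.02e22 m/s²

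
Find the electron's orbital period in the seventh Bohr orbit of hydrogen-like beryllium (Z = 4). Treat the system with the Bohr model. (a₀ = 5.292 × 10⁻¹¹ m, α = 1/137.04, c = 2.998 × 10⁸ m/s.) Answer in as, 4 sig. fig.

3258 as

r = n²a₀/Z = 7²·5.292 × 10⁻¹¹/4 = 6.483 × 10⁻¹⁰ m
v = Zαc/n = 4·0.007297·2.998 × 10⁸/7 = 1.250 × 10⁶ m/s
T = 2πr/v = 3.258 × 10⁻¹⁵ s = 3258 as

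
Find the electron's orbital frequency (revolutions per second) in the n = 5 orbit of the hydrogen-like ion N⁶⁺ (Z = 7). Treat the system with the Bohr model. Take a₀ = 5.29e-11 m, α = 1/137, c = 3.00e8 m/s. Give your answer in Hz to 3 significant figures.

2.58e15 Hz

r = n²a₀/Z = 1.89e-10 m, v = Zαc/n = 3.07e6 m/s
f = v/(2πr) = 2.58e15 Hz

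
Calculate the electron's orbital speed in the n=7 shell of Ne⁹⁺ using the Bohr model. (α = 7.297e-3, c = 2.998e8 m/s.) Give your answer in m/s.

v_n = Zαc/n = 10 × 0.007297 × 2.998e8 / 7
    = 3.125e6 m/s

3.125e6 m/s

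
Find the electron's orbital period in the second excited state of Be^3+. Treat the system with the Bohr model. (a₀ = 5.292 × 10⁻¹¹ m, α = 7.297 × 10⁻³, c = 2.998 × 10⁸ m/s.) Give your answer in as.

r = n²a₀/Z = 3²·5.292 × 10⁻¹¹/4 = 1.191 × 10⁻¹⁰ m
v = Zαc/n = 4·0.007297·2.998 × 10⁸/3 = 2.917 × 10⁶ m/s
T = 2πr/v = 2.565 × 10⁻¹⁶ s = 256.5 as

256.5 as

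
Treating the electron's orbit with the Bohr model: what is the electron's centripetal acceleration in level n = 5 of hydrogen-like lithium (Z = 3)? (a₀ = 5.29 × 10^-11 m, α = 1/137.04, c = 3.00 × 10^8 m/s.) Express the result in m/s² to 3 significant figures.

r = n²a₀/Z = 4.41 × 10^-10 m, v = Zαc/n = 1.31 × 10^6 m/s
a = v²/r = (1.31 × 10^6)² / 4.41 × 10^-10 = 3.91 × 10^21 m/s²

3.91 × 10^21 m/s²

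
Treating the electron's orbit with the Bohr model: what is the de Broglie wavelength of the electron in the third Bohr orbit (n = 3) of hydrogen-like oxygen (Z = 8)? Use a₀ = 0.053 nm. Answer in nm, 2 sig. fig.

The Bohr quantisation condition is nλ = 2πr_n.
r_n = n²a₀/Z = 0.060 nm
λ = 2πr_n/n = 2π·0.060/3 = 0.12 nm

0.12 nm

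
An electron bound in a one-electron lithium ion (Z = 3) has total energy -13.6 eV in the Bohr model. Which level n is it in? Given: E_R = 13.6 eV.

E_n = −E_R Z²/n² ⇒ n² = E_R Z²/(−E_n) = 13.6 × 3² / 13.6 ≈ 9.00
n = 3

3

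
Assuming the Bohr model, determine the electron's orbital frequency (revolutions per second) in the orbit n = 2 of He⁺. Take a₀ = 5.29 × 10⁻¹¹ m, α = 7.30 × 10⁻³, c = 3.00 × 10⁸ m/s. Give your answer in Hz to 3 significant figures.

r = n²a₀/Z = 1.06 × 10⁻¹⁰ m, v = Zαc/n = 2.19 × 10⁶ m/s
f = v/(2πr) = 3.29 × 10¹⁵ Hz

3.29 × 10¹⁵ Hz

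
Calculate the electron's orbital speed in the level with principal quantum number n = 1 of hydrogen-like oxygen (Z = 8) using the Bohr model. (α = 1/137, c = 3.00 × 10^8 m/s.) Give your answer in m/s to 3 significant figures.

v_n = Zαc/n = 8 × 0.00730 × 3.00 × 10^8 / 1
    = 1.75 × 10^7 m/s

1.75 × 10^7 m/s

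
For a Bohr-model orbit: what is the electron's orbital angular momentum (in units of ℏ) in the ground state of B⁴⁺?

1

L_n = nℏ, so L/ℏ = n = 1.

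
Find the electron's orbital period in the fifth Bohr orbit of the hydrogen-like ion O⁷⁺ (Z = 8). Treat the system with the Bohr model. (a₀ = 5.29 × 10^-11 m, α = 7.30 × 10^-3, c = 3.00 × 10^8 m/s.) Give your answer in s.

2.96 × 10^-16 s

r = n²a₀/Z = 5²·5.29 × 10^-11/8 = 1.65 × 10^-10 m
v = Zαc/n = 8·0.00730·3.00 × 10^8/5 = 3.50 × 10^6 m/s
T = 2πr/v = 2.96 × 10^-16 s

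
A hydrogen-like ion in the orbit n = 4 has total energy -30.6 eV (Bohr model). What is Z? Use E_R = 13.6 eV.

E_n = −E_R Z²/n² ⇒ Z² = −E_n n²/E_R = 30.6 × 4² / 13.6 ≈ 36.00
Z = 6

6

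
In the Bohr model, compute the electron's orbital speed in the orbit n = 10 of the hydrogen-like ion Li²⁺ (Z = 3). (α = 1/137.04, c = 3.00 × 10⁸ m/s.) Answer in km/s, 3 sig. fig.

657 km/s

v_n = Zαc/n = 3 × 0.00730 × 3.00 × 10⁸ / 10
    = 657 km/s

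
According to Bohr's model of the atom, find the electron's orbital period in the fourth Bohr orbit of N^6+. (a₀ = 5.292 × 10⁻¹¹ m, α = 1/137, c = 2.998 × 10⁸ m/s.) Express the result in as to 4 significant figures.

r = n²a₀/Z = 4²·5.292 × 10⁻¹¹/7 = 1.210 × 10⁻¹⁰ m
v = Zαc/n = 7·0.007299·2.998 × 10⁸/4 = 3.830 × 10⁶ m/s
T = 2πr/v = 1.985 × 10⁻¹⁶ s = 198.5 as

198.5 as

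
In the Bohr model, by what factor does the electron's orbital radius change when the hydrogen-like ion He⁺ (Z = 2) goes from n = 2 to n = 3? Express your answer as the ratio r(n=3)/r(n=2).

r ∝ Z^-1 · n^2; with Z fixed, r ∝ n^2.
r(n=3)/r(n=2) = (3/2)^2 = 9/4

9/4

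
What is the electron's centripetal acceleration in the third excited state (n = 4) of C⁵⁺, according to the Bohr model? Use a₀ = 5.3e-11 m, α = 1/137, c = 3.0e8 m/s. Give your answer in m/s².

7.6e22 m/s²

r = n²a₀/Z = 1.4e-10 m, v = Zαc/n = 3.3e6 m/s
a = v²/r = (3.3e6)² / 1.4e-10 = 7.6e22 m/s²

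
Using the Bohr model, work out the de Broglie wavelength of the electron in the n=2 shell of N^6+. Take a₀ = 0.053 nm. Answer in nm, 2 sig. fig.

The Bohr quantisation condition is nλ = 2πr_n.
r_n = n²a₀/Z = 0.030 nm
λ = 2πr_n/n = 2π·0.030/2 = 0.095 nm

0.095 nm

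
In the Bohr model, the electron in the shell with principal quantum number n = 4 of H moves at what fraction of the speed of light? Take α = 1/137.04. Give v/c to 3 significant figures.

v_n = Zαc/n, so v/c = Zα/n = 1 × 0.00730 / 4 = 0.00182

0.00182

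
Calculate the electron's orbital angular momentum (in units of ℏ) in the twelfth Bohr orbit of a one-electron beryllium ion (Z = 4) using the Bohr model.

12

L_n = nℏ, so L/ℏ = n = 12.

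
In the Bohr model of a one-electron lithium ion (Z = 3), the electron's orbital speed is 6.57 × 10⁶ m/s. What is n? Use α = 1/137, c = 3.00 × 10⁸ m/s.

v_n = Zαc/n ⇒ n = Zαc/v = 3 × 0.00730 × 3.00 × 10⁸ / 6.57 × 10⁶ ≈ 1.00
n = 1

1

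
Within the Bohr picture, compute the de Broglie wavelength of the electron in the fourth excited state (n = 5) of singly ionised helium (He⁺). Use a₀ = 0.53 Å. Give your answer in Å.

8.3 Å

The Bohr quantisation condition is nλ = 2πr_n.
r_n = n²a₀/Z = 6.6 Å
λ = 2πr_n/n = 2π·6.6/5 = 8.3 Å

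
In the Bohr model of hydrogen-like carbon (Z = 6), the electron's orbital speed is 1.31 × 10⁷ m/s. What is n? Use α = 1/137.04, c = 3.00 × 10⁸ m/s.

v_n = Zαc/n ⇒ n = Zαc/v = 6 × 0.00730 × 3.00 × 10⁸ / 1.31 × 10⁷ ≈ 1.00
n = 1

1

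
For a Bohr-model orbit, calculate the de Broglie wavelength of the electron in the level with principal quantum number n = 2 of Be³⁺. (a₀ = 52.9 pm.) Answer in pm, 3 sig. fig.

The Bohr quantisation condition is nλ = 2πr_n.
r_n = n²a₀/Z = 52.9 pm
λ = 2πr_n/n = 2π·52.9/2 = 166 pm

166 pm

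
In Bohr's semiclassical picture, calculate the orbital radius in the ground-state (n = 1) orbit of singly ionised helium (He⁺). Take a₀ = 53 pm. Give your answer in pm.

26 pm

r_n = n²a₀/Z = 1² × 53 / 2
    = 1 × 53 / 2 = 26 pm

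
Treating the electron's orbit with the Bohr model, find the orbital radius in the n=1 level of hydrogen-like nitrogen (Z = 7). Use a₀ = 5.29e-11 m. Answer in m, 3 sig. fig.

7.56e-12 m

r_n = n²a₀/Z = 1² × 5.29e-11 / 7
    = 1 × 5.29e-11 / 7 = 7.56e-12 m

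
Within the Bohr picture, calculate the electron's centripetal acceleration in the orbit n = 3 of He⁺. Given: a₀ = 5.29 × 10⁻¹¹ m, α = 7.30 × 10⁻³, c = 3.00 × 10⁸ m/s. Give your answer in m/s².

8.95 × 10²¹ m/s²

r = n²a₀/Z = 2.38 × 10⁻¹⁰ m, v = Zαc/n = 1.46 × 10⁶ m/s
a = v²/r = (1.46 × 10⁶)² / 2.38 × 10⁻¹⁰ = 8.95 × 10²¹ m/s²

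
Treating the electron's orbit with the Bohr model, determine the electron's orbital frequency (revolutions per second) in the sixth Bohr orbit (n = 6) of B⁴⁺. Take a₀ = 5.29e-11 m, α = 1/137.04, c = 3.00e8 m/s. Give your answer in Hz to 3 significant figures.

r = n²a₀/Z = 3.81e-10 m, v = Zαc/n = 1.82e6 m/s
f = v/(2πr) = 7.62e14 Hz

7.62e14 Hz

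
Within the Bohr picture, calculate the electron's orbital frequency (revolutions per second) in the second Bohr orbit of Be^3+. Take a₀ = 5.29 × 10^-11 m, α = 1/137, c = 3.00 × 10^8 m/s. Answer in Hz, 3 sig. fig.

1.32 × 10^16 Hz

r = n²a₀/Z = 5.29 × 10^-11 m, v = Zαc/n = 4.38 × 10^6 m/s
f = v/(2πr) = 1.32 × 10^16 Hz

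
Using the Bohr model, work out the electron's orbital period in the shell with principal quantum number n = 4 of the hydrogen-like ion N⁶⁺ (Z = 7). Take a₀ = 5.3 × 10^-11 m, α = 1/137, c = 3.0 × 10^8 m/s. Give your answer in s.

r = n²a₀/Z = 4²·5.3 × 10^-11/7 = 1.2 × 10^-10 m
v = Zαc/n = 7·0.0073·3.0 × 10^8/4 = 3.8 × 10^6 m/s
T = 2πr/v = 2.0 × 10^-16 s

2.0 × 10^-16 s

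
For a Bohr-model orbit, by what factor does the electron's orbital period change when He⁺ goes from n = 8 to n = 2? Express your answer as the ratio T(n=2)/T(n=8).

1/64

T ∝ Z^-2 · n^3; with Z fixed, T ∝ n^3.
T(n=2)/T(n=8) = (2/8)^3 = 1/64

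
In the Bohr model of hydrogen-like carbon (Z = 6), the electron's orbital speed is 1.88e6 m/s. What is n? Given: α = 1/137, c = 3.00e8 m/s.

v_n = Zαc/n ⇒ n = Zαc/v = 6 × 0.00730 × 3.00e8 / 1.88e6 ≈ 6.99
n = 7

7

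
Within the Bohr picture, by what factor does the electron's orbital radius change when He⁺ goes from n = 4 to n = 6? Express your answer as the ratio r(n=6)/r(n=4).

r ∝ Z^-1 · n^2; with Z fixed, r ∝ n^2.
r(n=6)/r(n=4) = (6/4)^2 = 9/4

9/4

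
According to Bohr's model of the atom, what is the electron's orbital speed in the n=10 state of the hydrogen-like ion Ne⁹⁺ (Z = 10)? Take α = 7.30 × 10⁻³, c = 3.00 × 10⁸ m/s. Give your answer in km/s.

v_n = Zαc/n = 10 × 0.00730 × 3.00 × 10⁸ / 10
    = 2190 km/s

2190 km/s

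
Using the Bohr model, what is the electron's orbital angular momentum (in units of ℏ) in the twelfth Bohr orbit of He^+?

12

L_n = nℏ, so L/ℏ = n = 12.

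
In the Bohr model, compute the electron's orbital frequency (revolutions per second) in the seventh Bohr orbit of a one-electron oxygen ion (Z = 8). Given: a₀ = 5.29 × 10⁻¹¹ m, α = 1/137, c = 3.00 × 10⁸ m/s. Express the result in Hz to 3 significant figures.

1.23 × 10¹⁵ Hz

r = n²a₀/Z = 3.24 × 10⁻¹⁰ m, v = Zαc/n = 2.50 × 10⁶ m/s
f = v/(2πr) = 1.23 × 10¹⁵ Hz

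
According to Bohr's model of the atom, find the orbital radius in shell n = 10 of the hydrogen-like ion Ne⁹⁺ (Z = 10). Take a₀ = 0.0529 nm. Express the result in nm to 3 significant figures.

r_n = n²a₀/Z = 10² × 0.0529 / 10
    = 100 × 0.0529 / 10 = 0.529 nm

0.529 nm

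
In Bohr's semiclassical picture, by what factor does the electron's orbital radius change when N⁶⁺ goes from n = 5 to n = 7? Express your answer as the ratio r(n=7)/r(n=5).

r ∝ Z^-1 · n^2; with Z fixed, r ∝ n^2.
r(n=7)/r(n=5) = (7/5)^2 = 49/25

49/25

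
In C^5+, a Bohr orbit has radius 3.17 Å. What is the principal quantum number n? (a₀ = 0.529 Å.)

r_n = n²a₀/Z ⇒ n² = rZ/a₀ = 3.17 × 6 / 0.529 ≈ 35.95
n = 6

6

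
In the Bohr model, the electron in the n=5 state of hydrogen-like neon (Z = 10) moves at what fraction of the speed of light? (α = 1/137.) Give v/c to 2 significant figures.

0.015

v_n = Zαc/n, so v/c = Zα/n = 10 × 0.0073 / 5 = 0.015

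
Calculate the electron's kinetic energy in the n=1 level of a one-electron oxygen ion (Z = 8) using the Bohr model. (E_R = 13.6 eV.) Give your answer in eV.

For a Coulomb orbit the virial theorem gives K = −E_n.
E_n = −E_R·Z²/n², so K = E_R·Z²/n² = 13.6 × 8²/1² = 870 eV

870 eV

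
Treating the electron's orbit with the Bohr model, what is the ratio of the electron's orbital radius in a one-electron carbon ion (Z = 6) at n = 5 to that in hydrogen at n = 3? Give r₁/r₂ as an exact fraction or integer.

25/54

r ∝ Z^-1 · n^2
r₁/r₂ = (6/1)^-1 · (5/3)^2 = 25/54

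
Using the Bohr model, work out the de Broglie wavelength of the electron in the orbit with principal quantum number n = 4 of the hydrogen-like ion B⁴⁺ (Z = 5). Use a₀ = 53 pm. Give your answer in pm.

270 pm

The Bohr quantisation condition is nλ = 2πr_n.
r_n = n²a₀/Z = 170 pm
λ = 2πr_n/n = 2π·170/4 = 270 pm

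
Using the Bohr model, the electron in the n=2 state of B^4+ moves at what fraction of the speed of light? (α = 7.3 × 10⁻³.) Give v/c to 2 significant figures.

0.018

v_n = Zαc/n, so v/c = Zα/n = 5 × 0.0073 / 2 = 0.018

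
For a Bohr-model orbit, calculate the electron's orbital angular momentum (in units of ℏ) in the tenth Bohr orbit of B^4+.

10

L_n = nℏ, so L/ℏ = n = 10.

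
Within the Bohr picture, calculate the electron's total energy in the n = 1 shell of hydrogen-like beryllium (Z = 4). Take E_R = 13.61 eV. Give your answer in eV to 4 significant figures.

-217.8 eV

E_n = −E_R·Z²/n² = −13.61 × 4²/1² = -217.8 eV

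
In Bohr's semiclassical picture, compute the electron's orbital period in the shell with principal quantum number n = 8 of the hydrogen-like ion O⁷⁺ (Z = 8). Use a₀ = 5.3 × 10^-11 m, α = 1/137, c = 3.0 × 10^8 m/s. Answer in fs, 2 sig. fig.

r = n²a₀/Z = 8²·5.3 × 10^-11/8 = 4.2 × 10^-10 m
v = Zαc/n = 8·0.0073·3.0 × 10^8/8 = 2.2 × 10^6 m/s
T = 2πr/v = 1.2 × 10^-15 s = 1.2 fs

1.2 fs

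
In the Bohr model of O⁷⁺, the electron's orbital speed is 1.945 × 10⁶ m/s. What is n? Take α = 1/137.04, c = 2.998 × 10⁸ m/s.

v_n = Zαc/n ⇒ n = Zαc/v = 8 × 0.007297 × 2.998 × 10⁸ / 1.945 × 10⁶ ≈ 9.00
n = 9

9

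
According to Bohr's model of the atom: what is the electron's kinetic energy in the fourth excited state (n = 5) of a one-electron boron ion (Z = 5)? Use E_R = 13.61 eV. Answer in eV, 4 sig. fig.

13.61 eV

For a Coulomb orbit the virial theorem gives K = −E_n.
E_n = −E_R·Z²/n², so K = E_R·Z²/n² = 13.61 × 5²/5² = 13.61 eV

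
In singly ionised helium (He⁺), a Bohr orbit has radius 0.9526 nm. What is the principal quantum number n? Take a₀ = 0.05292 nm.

r_n = n²a₀/Z ⇒ n² = rZ/a₀ = 0.9526 × 2 / 0.05292 ≈ 36.00
n = 6

6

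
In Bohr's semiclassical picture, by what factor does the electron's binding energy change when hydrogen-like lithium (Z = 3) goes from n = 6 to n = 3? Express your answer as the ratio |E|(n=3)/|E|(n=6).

4

|E| ∝ Z^2 · n^-2; with Z fixed, |E| ∝ n^-2.
|E|(n=3)/|E|(n=6) = (3/6)^-2 = 4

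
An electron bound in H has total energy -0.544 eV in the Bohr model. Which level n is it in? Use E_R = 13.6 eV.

E_n = −E_R Z²/n² ⇒ n² = E_R Z²/(−E_n) = 13.6 × 1² / 0.544 ≈ 25.00
n = 5

5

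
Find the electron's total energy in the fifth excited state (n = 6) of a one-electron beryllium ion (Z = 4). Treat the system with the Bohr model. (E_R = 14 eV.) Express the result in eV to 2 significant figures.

E_n = −E_R·Z²/n² = −14 × 4²/6² = -6.2 eV

-6.2 eV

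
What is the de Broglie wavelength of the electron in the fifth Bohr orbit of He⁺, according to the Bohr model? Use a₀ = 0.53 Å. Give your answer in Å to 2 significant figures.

8.3 Å

The Bohr quantisation condition is nλ = 2πr_n.
r_n = n²a₀/Z = 6.6 Å
λ = 2πr_n/n = 2π·6.6/5 = 8.3 Å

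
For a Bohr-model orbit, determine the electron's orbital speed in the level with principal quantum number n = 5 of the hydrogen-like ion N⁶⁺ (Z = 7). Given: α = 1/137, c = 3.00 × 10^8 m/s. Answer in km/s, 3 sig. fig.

3070 km/s

v_n = Zαc/n = 7 × 0.00730 × 3.00 × 10^8 / 5
    = 3070 km/s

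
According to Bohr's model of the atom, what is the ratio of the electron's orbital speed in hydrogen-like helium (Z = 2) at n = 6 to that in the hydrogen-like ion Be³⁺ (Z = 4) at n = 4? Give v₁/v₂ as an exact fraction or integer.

v ∝ Z^1 · n^-1
v₁/v₂ = (2/4)^1 · (6/4)^-1 = 1/3

1/3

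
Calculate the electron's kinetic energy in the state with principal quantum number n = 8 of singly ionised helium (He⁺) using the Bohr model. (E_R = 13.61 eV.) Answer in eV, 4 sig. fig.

0.8506 eV

For a Coulomb orbit the virial theorem gives K = −E_n.
E_n = −E_R·Z²/n², so K = E_R·Z²/n² = 13.61 × 2²/8² = 0.8506 eV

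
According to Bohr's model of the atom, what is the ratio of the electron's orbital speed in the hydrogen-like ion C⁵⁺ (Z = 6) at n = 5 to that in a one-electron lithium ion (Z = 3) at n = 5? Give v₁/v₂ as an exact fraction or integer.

2

v ∝ Z^1 · n^-1
v₁/v₂ = (6/3)^1 · (5/5)^-1 = 2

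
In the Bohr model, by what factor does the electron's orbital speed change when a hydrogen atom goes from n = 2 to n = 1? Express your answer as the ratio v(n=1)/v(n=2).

2

v ∝ Z^1 · n^-1; with Z fixed, v ∝ n^-1.
v(n=1)/v(n=2) = (1/2)^-1 = 2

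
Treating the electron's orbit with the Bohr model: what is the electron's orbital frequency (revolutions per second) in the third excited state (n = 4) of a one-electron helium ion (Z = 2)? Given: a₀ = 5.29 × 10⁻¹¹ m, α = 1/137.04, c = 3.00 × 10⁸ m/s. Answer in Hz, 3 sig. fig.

r = n²a₀/Z = 4.23 × 10⁻¹⁰ m, v = Zαc/n = 1.09 × 10⁶ m/s
f = v/(2πr) = 4.12 × 10¹⁴ Hz

4.12 × 10¹⁴ Hz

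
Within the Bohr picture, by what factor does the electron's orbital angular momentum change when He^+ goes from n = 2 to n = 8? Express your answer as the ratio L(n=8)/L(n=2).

4

L = nℏ depends only on n, so L ∝ n.
L(n=8)/L(n=2) = (8/2)^1 = 4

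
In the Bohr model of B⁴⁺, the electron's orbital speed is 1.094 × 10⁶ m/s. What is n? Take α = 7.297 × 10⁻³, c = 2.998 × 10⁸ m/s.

10

v_n = Zαc/n ⇒ n = Zαc/v = 5 × 0.007297 × 2.998 × 10⁸ / 1.094 × 10⁶ ≈ 10.00
n = 10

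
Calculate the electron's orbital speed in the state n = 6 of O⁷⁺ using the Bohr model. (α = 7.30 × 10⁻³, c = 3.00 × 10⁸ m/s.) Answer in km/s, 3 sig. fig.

v_n = Zαc/n = 8 × 0.00730 × 3.00 × 10⁸ / 6
    = 2920 km/s

2920 km/s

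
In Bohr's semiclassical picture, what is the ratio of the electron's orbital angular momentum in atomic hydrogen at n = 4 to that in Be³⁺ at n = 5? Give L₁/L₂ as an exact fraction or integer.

L = nℏ is independent of Z.
L₁/L₂ = n₁/n₂ = 4/5 = 4/5

4/5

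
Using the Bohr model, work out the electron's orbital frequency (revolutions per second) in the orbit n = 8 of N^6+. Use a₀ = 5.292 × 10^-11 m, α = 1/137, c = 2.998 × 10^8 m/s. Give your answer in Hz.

r = n²a₀/Z = 4.838 × 10^-10 m, v = Zαc/n = 1.915 × 10^6 m/s
f = v/(2πr) = 6.299 × 10^14 Hz

6.299 × 10^14 Hz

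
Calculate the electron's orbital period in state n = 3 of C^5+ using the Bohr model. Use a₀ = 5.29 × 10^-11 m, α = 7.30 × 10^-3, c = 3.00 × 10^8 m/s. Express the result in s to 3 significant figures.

r = n²a₀/Z = 3²·5.29 × 10^-11/6 = 7.94 × 10^-11 m
v = Zαc/n = 6·0.00730·3.00 × 10^8/3 = 4.38 × 10^6 m/s
T = 2πr/v = 1.14 × 10^-16 s

1.14 × 10^-16 s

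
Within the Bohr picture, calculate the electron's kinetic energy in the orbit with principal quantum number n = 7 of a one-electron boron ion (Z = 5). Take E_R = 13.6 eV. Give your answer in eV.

6.94 eV

For a Coulomb orbit the virial theorem gives K = −E_n.
E_n = −E_R·Z²/n², so K = E_R·Z²/n² = 13.6 × 5²/7² = 6.94 eV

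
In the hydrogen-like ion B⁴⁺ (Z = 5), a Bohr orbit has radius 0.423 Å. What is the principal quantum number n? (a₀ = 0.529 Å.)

r_n = n²a₀/Z ⇒ n² = rZ/a₀ = 0.423 × 5 / 0.529 ≈ 4.00
n = 2

2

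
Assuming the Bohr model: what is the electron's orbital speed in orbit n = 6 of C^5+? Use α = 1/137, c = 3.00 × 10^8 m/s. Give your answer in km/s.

v_n = Zαc/n = 6 × 0.00730 × 3.00 × 10^8 / 6
    = 2190 km/s

2190 km/s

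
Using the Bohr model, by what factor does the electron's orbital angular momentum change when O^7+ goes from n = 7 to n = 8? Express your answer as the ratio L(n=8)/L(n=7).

L = nℏ depends only on n, so L ∝ n.
L(n=8)/L(n=7) = (8/7)^1 = 8/7

8/7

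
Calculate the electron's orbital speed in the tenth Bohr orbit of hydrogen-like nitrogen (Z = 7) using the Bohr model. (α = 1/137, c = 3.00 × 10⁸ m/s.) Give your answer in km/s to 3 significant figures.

1530 km/s

v_n = Zαc/n = 7 × 0.00730 × 3.00 × 10⁸ / 10
    = 1530 km/s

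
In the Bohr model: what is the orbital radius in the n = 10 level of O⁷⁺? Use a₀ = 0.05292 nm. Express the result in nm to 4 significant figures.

r_n = n²a₀/Z = 10² × 0.05292 / 8
    = 100 × 0.05292 / 8 = 0.6615 nm

0.6615 nm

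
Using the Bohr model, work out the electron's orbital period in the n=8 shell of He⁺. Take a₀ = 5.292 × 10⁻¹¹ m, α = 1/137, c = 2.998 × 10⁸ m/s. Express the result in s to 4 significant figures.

r = n²a₀/Z = 8²·5.292 × 10⁻¹¹/2 = 1.693 × 10⁻⁹ m
v = Zαc/n = 2·0.007299·2.998 × 10⁸/8 = 5.471 × 10⁵ m/s
T = 2πr/v = 1.945 × 10⁻¹⁴ s

1.945 × 10⁻¹⁴ s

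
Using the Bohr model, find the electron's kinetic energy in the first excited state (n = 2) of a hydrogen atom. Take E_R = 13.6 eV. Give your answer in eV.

For a Coulomb orbit the virial theorem gives K = −E_n.
E_n = −E_R·Z²/n², so K = E_R·Z²/n² = 13.6 × 1²/2² = 3.40 eV

3.40 eV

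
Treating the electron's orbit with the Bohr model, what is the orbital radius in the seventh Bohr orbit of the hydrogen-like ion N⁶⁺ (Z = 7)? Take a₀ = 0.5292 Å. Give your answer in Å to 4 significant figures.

3.704 Å

r_n = n²a₀/Z = 7² × 0.5292 / 7
    = 49 × 0.5292 / 7 = 3.704 Å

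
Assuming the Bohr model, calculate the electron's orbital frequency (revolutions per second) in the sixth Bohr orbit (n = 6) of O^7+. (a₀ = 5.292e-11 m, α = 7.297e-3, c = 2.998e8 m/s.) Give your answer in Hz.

r = n²a₀/Z = 2.381e-10 m, v = Zαc/n = 2.917e6 m/s
f = v/(2πr) = 1.949e15 Hz

1.949e15 Hz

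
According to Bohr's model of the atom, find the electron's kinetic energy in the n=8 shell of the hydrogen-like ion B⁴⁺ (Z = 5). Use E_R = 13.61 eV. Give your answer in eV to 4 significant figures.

5.316 eV

For a Coulomb orbit the virial theorem gives K = −E_n.
E_n = −E_R·Z²/n², so K = E_R·Z²/n² = 13.61 × 5²/8² = 5.316 eV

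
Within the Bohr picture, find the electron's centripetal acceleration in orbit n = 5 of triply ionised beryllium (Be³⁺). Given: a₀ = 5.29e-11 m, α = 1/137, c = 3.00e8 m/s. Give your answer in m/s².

9.28e21 m/s²

r = n²a₀/Z = 3.31e-10 m, v = Zαc/n = 1.75e6 m/s
a = v²/r = (1.75e6)² / 3.31e-10 = 9.28e21 m/s²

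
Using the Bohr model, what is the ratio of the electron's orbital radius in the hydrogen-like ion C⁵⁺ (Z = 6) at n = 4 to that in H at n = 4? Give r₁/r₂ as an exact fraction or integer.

r ∝ Z^-1 · n^2
r₁/r₂ = (6/1)^-1 · (4/4)^2 = 1/6

1/6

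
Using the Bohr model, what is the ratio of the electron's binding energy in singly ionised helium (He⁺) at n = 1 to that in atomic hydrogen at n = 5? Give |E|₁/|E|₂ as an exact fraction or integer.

100

|E| ∝ Z^2 · n^-2
|E|₁/|E|₂ = (2/1)^2 · (1/5)^-2 = 100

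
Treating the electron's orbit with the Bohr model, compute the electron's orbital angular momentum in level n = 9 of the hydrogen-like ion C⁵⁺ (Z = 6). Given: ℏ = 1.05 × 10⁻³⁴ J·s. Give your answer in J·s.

9.45 × 10⁻³⁴ J·s

L_n = nℏ = 9 × 1.05 × 10⁻³⁴ = 9.45 × 10⁻³⁴ J·s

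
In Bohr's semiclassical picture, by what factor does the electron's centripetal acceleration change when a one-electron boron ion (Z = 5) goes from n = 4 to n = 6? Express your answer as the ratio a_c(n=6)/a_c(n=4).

16/81

a_c ∝ Z^3 · n^-4; with Z fixed, a_c ∝ n^-4.
a_c(n=6)/a_c(n=4) = (6/4)^-4 = 16/81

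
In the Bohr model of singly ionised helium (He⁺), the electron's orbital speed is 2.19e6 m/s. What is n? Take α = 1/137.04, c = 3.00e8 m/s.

v_n = Zαc/n ⇒ n = Zαc/v = 2 × 0.00730 × 3.00e8 / 2.19e6 ≈ 2.00
n = 2

2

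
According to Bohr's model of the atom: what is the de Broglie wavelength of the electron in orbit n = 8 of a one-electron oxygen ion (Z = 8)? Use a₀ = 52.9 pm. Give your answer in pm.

The Bohr quantisation condition is nλ = 2πr_n.
r_n = n²a₀/Z = 423 pm
λ = 2πr_n/n = 2π·423/8 = 332 pm

332 pm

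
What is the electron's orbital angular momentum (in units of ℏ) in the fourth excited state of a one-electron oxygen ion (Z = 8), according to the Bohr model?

L_n = nℏ, so L/ℏ = n = 5.

5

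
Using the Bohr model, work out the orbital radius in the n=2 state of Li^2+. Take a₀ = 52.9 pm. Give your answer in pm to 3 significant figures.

70.5 pm

r_n = n²a₀/Z = 2² × 52.9 / 3
    = 4 × 52.9 / 3 = 70.5 pm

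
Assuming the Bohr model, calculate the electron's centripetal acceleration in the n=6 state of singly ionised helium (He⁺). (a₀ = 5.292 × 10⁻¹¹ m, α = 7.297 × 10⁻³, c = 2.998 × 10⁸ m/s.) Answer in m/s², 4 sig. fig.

5.582 × 10²⁰ m/s²

r = n²a₀/Z = 9.526 × 10⁻¹⁰ m, v = Zαc/n = 7.292 × 10⁵ m/s
a = v²/r = (7.292 × 10⁵)² / 9.526 × 10⁻¹⁰ = 5.582 × 10²⁰ m/s²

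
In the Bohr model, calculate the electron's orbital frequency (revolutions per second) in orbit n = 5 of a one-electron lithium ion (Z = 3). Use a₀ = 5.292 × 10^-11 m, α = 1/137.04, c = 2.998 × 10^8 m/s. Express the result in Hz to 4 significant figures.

4.737 × 10^14 Hz

r = n²a₀/Z = 4.410 × 10^-10 m, v = Zαc/n = 1.313 × 10^6 m/s
f = v/(2πr) = 4.737 × 10^14 Hz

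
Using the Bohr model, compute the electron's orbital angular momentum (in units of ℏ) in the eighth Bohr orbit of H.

L_n = nℏ, so L/ℏ = n = 8.

8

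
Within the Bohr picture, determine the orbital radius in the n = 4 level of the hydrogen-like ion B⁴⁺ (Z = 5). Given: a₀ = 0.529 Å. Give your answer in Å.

1.69 Å

r_n = n²a₀/Z = 4² × 0.529 / 5
    = 16 × 0.529 / 5 = 1.69 Å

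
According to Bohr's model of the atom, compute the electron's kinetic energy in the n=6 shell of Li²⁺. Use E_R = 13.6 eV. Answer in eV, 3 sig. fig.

For a Coulomb orbit the virial theorem gives K = −E_n.
E_n = −E_R·Z²/n², so K = E_R·Z²/n² = 13.6 × 3²/6² = 3.40 eV

3.40 eV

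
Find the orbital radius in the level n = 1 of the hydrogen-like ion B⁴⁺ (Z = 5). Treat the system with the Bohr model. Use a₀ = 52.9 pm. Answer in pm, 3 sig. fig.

r_n = n²a₀/Z = 1² × 52.9 / 5
    = 1 × 52.9 / 5 = 10.6 pm

10.6 pm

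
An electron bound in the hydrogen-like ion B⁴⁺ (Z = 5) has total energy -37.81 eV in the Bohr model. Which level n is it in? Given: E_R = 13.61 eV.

E_n = −E_R Z²/n² ⇒ n² = E_R Z²/(−E_n) = 13.61 × 5² / 37.81 ≈ 9.00
n = 3

3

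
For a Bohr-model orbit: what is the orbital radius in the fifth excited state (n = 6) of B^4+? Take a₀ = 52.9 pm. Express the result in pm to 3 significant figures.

r_n = n²a₀/Z = 6² × 52.9 / 5
    = 36 × 52.9 / 5 = 381 pm

381 pm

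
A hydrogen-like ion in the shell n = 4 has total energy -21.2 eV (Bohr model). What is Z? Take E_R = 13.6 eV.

5

E_n = −E_R Z²/n² ⇒ Z² = −E_n n²/E_R = 21.2 × 4² / 13.6 ≈ 24.94
Z = 5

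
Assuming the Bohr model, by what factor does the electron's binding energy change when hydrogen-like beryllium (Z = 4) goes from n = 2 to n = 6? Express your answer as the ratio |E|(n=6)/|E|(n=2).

|E| ∝ Z^2 · n^-2; with Z fixed, |E| ∝ n^-2.
|E|(n=6)/|E|(n=2) = (6/2)^-2 = 1/9

1/9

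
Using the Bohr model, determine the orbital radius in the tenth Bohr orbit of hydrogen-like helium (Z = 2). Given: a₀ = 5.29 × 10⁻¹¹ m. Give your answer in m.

r_n = n²a₀/Z = 10² × 5.29 × 10⁻¹¹ / 2
    = 100 × 5.29 × 10⁻¹¹ / 2 = 2.64 × 10⁻⁹ m

2.64 × 10⁻⁹ m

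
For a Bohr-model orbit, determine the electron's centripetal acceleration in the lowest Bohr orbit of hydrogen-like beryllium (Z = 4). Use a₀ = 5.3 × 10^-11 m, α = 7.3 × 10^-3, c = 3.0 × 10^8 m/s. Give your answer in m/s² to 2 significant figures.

5.8 × 10^24 m/s²

r = n²a₀/Z = 1.3 × 10^-11 m, v = Zαc/n = 8.8 × 10^6 m/s
a = v²/r = (8.8 × 10^6)² / 1.3 × 10^-11 = 5.8 × 10^24 m/s²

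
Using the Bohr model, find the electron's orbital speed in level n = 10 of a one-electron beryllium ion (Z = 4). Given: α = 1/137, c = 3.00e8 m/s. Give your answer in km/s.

v_n = Zαc/n = 4 × 0.00730 × 3.00e8 / 10
    = 876 km/s

876 km/s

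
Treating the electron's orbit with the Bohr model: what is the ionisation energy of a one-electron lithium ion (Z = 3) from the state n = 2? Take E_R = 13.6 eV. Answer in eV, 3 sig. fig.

30.6 eV

E_n = −E_R·Z²/n² = −13.6 × 3²/2² eV = -30.6 eV
Ionisation energy = −E_n = 30.6 eV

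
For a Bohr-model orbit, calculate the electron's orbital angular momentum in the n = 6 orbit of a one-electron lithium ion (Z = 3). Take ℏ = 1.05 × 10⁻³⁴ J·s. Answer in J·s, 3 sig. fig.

6.30 × 10⁻³⁴ J·s

L_n = nℏ = 6 × 1.05 × 10⁻³⁴ = 6.30 × 10⁻³⁴ J·s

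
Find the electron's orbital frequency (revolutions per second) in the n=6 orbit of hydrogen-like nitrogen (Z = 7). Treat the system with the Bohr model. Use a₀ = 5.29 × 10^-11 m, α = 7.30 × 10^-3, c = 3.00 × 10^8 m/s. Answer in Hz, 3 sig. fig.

1.49 × 10^15 Hz

r = n²a₀/Z = 2.72 × 10^-10 m, v = Zαc/n = 2.56 × 10^6 m/s
f = v/(2πr) = 1.49 × 10^15 Hz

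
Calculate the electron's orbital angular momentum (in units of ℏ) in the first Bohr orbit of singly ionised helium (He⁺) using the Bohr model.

1

L_n = nℏ, so L/ℏ = n = 1.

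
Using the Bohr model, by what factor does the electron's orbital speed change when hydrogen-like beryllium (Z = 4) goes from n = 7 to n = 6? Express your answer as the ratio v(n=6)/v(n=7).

7/6

v ∝ Z^1 · n^-1; with Z fixed, v ∝ n^-1.
v(n=6)/v(n=7) = (6/7)^-1 = 7/6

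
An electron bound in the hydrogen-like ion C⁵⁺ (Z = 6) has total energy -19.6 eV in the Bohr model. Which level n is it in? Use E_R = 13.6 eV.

E_n = −E_R Z²/n² ⇒ n² = E_R Z²/(−E_n) = 13.6 × 6² / 19.6 ≈ 24.98
n = 5

5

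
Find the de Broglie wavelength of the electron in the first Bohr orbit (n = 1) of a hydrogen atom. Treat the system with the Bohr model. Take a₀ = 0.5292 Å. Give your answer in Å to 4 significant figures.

3.325 Å

The Bohr quantisation condition is nλ = 2πr_n.
r_n = n²a₀/Z = 0.5292 Å
λ = 2πr_n/n = 2π·0.5292/1 = 3.325 Å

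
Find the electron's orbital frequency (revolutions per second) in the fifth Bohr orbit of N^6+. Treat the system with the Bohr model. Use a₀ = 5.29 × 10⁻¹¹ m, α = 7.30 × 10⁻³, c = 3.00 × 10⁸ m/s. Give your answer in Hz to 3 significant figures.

r = n²a₀/Z = 1.89 × 10⁻¹⁰ m, v = Zαc/n = 3.07 × 10⁶ m/s
f = v/(2πr) = 2.58 × 10¹⁵ Hz

2.58 × 10¹⁵ Hz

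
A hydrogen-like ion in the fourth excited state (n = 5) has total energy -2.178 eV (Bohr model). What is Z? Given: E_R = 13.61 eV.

E_n = −E_R Z²/n² ⇒ Z² = −E_n n²/E_R = 2.178 × 5² / 13.61 ≈ 4.00
Z = 2

2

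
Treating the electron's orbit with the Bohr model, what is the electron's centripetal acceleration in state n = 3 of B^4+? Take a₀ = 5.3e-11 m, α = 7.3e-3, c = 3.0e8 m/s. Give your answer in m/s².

1.4e23 m/s²

r = n²a₀/Z = 9.5e-11 m, v = Zαc/n = 3.6e6 m/s
a = v²/r = (3.6e6)² / 9.5e-11 = 1.4e23 m/s²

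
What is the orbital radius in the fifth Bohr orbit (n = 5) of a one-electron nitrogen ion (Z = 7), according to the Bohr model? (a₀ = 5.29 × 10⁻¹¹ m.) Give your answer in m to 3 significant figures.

1.89 × 10⁻¹⁰ m

r_n = n²a₀/Z = 5² × 5.29 × 10⁻¹¹ / 7
    = 25 × 5.29 × 10⁻¹¹ / 7 = 1.89 × 10⁻¹⁰ m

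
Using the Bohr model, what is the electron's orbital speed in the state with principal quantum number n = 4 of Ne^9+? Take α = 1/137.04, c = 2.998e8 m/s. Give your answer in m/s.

v_n = Zαc/n = 10 × 0.007297 × 2.998e8 / 4
    = 5.469e6 m/s

5.469e6 m/s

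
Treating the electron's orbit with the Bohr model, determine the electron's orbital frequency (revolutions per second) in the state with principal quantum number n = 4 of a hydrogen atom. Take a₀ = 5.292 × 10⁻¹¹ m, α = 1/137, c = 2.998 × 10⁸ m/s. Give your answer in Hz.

r = n²a₀/Z = 8.467 × 10⁻¹⁰ m, v = Zαc/n = 5.471 × 10⁵ m/s
f = v/(2πr) = 1.028 × 10¹⁴ Hz

1.028 × 10¹⁴ Hz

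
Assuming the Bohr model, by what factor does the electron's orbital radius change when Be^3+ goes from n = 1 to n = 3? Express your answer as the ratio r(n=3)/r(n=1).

9

r ∝ Z^-1 · n^2; with Z fixed, r ∝ n^2.
r(n=3)/r(n=1) = (3/1)^2 = 9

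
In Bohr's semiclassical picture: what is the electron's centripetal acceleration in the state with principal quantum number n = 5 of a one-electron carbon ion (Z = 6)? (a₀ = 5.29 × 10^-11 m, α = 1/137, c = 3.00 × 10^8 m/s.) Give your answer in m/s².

r = n²a₀/Z = 2.20 × 10^-10 m, v = Zαc/n = 2.63 × 10^6 m/s
a = v²/r = (2.63 × 10^6)² / 2.20 × 10^-10 = 3.13 × 10^22 m/s²

3.13 × 10^22 m/s²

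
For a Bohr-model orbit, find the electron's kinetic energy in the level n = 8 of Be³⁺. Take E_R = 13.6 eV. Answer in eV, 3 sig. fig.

3.40 eV

For a Coulomb orbit the virial theorem gives K = −E_n.
E_n = −E_R·Z²/n², so K = E_R·Z²/n² = 13.6 × 4²/8² = 3.40 eV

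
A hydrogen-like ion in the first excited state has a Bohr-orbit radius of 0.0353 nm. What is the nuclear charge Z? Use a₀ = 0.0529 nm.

6

r_n = n²a₀/Z ⇒ Z = n²a₀/r = 2² × 0.0529 / 0.0353 ≈ 5.99
Z = 6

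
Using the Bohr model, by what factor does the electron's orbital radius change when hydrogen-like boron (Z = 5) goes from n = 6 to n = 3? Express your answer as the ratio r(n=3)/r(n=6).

1/4

r ∝ Z^-1 · n^2; with Z fixed, r ∝ n^2.
r(n=3)/r(n=6) = (3/6)^2 = 1/4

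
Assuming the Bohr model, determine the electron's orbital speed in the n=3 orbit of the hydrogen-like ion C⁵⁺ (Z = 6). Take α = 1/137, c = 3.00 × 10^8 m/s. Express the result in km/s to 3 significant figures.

4380 km/s

v_n = Zαc/n = 6 × 0.00730 × 3.00 × 10^8 / 3
    = 4380 km/s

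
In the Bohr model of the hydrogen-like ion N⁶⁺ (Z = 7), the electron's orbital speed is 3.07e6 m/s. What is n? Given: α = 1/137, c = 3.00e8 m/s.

v_n = Zαc/n ⇒ n = Zαc/v = 7 × 0.00730 × 3.00e8 / 3.07e6 ≈ 4.99
n = 5

5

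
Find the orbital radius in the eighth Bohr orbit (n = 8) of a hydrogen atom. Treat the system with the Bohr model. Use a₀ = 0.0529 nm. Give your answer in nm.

r_n = n²a₀/Z = 8² × 0.0529 / 1
    = 64 × 0.0529 / 1 = 3.39 nm

3.39 nm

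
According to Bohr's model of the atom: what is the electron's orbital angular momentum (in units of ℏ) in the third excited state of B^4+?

4

L_n = nℏ, so L/ℏ = n = 4.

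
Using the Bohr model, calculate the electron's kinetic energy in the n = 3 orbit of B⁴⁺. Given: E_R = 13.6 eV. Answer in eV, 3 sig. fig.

For a Coulomb orbit the virial theorem gives K = −E_n.
E_n = −E_R·Z²/n², so K = E_R·Z²/n² = 13.6 × 5²/3² = 37.8 eV

37.8 eV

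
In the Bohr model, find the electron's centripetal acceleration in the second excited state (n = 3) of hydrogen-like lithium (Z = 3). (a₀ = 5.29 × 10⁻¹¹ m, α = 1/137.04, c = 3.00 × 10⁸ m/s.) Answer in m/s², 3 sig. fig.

3.02 × 10²² m/s²

r = n²a₀/Z = 1.59 × 10⁻¹⁰ m, v = Zαc/n = 2.19 × 10⁶ m/s
a = v²/r = (2.19 × 10⁶)² / 1.59 × 10⁻¹⁰ = 3.02 × 10²² m/s²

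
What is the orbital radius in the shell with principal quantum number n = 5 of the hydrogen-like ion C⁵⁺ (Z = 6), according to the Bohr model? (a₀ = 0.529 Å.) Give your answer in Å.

2.20 Å

r_n = n²a₀/Z = 5² × 0.529 / 6
    = 25 × 0.529 / 6 = 2.20 Å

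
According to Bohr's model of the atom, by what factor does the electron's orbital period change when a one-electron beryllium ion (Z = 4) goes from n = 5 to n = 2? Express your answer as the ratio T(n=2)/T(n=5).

T ∝ Z^-2 · n^3; with Z fixed, T ∝ n^3.
T(n=2)/T(n=5) = (2/5)^3 = 8/125

8/125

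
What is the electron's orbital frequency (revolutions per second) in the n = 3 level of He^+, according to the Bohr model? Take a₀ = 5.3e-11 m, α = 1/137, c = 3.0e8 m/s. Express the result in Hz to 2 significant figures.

9.7e14 Hz

r = n²a₀/Z = 2.4e-10 m, v = Zαc/n = 1.5e6 m/s
f = v/(2πr) = 9.7e14 Hz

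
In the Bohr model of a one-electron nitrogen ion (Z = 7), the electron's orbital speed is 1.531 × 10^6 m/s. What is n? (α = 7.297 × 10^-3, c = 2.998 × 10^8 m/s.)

v_n = Zαc/n ⇒ n = Zαc/v = 7 × 0.007297 × 2.998 × 10^8 / 1.531 × 10^6 ≈ 10.00
n = 10

10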